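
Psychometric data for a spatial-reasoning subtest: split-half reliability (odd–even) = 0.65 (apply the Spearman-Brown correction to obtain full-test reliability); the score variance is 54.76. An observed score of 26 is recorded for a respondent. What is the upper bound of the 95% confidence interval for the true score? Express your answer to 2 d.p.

32.68

SD = √54.76 = 7.400
r_full = 2·0.65 / (1 + 0.65) ≈ 0.788
The standard error of measurement is 7.400·√(1 − 0.788) ≈ 7.400·0.461 ≈ 3.408.
Half-width = 1.96·3.408 ≈ 6.680
Upper limit = 26 + 6.680 ≈ 32.680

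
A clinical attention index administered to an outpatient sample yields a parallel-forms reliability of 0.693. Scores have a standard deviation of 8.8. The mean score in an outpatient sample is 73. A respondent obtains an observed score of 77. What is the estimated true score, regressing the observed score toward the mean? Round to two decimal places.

T̂ = 0.69300(77) + 0.30700(73) ≈ 75.77200

75.77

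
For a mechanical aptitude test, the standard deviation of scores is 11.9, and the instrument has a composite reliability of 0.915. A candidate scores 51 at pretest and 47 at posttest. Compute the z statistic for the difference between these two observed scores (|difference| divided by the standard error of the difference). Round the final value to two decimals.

0.82

SEM = 11.90000 * √(1 − 0.91500) = 11.90000 * √0.08500 ≈ 11.90000 * 0.29155 ≈ 3.46942
Standard error of the difference = 3.46942·√2 ≈ 4.90650
z = 4 / 4.90650 ≈ 0.81525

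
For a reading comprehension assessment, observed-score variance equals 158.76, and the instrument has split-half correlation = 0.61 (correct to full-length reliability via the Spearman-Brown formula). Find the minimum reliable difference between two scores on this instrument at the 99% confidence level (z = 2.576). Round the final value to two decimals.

σ = 158.76^(1/2) = 12.600
Full-length reliability (Spearman-Brown) = 2(0.61)/(1+0.61) ≈ 0.758
The standard error of measurement is 12.600*√(1 − 0.758) ≈ 12.600*0.492 ≈ 6.201.
SE_diff = √2 * SEM ≈ 8.770
Minimum reliable difference = 2.576 * SE_diff ≈ 2.576 * 8.770 ≈ 22.592

22.59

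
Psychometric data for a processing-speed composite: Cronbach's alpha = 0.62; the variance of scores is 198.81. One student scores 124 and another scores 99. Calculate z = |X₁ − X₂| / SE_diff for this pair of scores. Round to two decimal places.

2.03

SD = √198.81 = 14.100
SEM = 14.100 × √(1 − 0.620) = 14.100 × √0.380 ≈ 14.100 × 0.616 ≈ 8.692
SE_diff = SEM × √2 ≈ 8.692 × 1.414 ≈ 12.292
z = |124 − 99| / 12.292 = 25 / 12.292 ≈ 2.034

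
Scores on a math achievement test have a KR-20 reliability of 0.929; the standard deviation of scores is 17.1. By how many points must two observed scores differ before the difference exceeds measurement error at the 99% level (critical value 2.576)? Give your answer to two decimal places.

16.60

SEM = 17.1000·√(1 − 0.9290) ≃ 4.5564
SE_diff = √2 · SEM ≃ 6.4438
Minimum reliable difference = 2.576 · SE_diff ≃ 2.576 · 6.4438 ≃ 16.5992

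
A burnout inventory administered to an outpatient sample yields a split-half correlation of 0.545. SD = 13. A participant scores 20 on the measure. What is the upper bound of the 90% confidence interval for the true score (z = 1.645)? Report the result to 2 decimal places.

Spearman-Brown: r = 2(0.545) / (1 + 0.545) = 1.09000 / 1.54500 ≈ 0.70550
SEM = 13.00000×√(1 − 0.70550) ≈ 7.05480
Margin = 1.645 × 7.05480 ≈ 11.60515
Upper limit = 20 + 11.60515 ≈ 31.60515

31.61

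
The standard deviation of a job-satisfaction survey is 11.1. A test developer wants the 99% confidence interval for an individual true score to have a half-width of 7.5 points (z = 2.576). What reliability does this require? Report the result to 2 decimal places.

SEM needed = half-width / z = 7.5/2.576 ≈ 2.911
Required reliability = 1 − (SEM/SD)² = 1 − 0.069 ≈ 0.931

0.93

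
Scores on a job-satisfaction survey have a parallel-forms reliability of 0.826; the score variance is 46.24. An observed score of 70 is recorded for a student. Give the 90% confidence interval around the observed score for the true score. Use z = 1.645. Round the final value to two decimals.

SD = √46.24 ≈ 6.8000
SEM = 6.8000 × √(1 − 0.8260) = 6.8000 × √0.1740 ≈ 6.8000 × 0.4171 ≈ 2.8365
Half-width = 1.645×2.8365 ≈ 4.6661
90% CI: 70 ± 4.6661 = [65.3339, 74.6661]

[65.33, 74.67]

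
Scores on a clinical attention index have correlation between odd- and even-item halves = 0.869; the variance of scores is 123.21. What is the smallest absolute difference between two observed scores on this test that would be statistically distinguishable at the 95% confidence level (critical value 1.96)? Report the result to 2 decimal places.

8.15

SD = √123.21 = 11.100
r_full = 2·0.869 / (1 + 0.869) ≈ 0.930
SEM = 11.100 * √(1 − 0.930) = 11.100 * √0.070 ≈ 11.100 * 0.265 ≈ 2.939
Standard error of the difference = 2.939·√2 ≈ 4.156
Smallest detectable difference = 1.96*4.156 ≈ 8.146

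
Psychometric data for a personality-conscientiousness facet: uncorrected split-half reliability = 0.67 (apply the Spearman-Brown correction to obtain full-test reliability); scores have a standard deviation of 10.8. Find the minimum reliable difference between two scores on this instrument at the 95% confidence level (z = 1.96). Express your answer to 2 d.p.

13.31

r_full = 2·0.67 / (1 + 0.67) ≈ 0.8024
The standard error of measurement is 10.8000×√(1 − 0.8024) ≈ 10.8000×0.4445 ≈ 4.8009.
Standard error of the difference = 4.8009·√2 ≈ 6.7895
Minimum reliable difference = 1.96 × SE_diff ≈ 1.96 × 6.7895 ≈ 13.3074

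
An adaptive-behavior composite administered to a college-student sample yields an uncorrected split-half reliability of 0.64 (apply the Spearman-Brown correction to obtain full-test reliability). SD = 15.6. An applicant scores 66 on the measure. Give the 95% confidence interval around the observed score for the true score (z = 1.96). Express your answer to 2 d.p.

[51.67, 80.33]

r_full = 2·0.64 / (1 + 0.64) ≈ 0.780
SEM = 15.600 * √(1 − 0.780) = 15.600 * √0.220 ≈ 15.600 * 0.469 ≈ 7.309
Half-width = 1.96*7.309 ≈ 14.326
CI = 66 ± 14.326 → [51.674, 80.326]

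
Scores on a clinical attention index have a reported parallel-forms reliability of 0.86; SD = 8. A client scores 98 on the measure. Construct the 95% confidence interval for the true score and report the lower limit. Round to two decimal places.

SEM = 8.0000*√(1 − 0.8600) ≃ 2.9933
1.96 * SEM ≃ 5.8669
Lower limit = 98 − 5.8669 ≃ 92.1331

92.13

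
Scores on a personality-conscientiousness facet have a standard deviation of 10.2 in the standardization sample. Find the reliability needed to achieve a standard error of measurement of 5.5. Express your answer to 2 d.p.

Required reliability = 1 − (SEM/SD)² = 1 − 0.2908 ≈ 0.7092

0.71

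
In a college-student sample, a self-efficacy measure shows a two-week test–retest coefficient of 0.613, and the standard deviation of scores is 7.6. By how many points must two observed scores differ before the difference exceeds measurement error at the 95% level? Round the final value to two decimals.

SEM = 7.6000 · √(1 − 0.6130) = 7.6000 · √0.3870 ≈ 7.6000 · 0.6221 ≈ 4.7279
Standard error of the difference = 4.7279·√2 ≈ 6.6863
Smallest detectable difference = 1.96·6.6863 ≈ 13.1051

13.11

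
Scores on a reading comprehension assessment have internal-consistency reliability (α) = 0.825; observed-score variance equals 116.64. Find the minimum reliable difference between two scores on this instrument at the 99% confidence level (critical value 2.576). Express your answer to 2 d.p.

16.46

SD = √116.64 ≈ 10.800
The standard error of measurement is 10.800*√(1 − 0.825) ≈ 10.800*0.418 ≈ 4.518.
SE_diff = SEM * √2 ≈ 4.518 * 1.414 ≈ 6.389
Minimum reliable difference = 2.576 * SE_diff ≈ 2.576 * 6.389 ≈ 16.459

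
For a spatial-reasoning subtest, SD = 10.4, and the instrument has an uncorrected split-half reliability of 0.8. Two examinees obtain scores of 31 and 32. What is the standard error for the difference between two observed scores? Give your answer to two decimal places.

4.90

r_full = 2·0.8 / (1 + 0.8) ≈ 0.889
SEM = 10.400 · √(1 − 0.889) = 10.400 · √0.111 ≈ 10.400 · 0.333 ≈ 3.467
SE_diff = SEM · √2 ≈ 3.467 · 1.414 ≈ 4.903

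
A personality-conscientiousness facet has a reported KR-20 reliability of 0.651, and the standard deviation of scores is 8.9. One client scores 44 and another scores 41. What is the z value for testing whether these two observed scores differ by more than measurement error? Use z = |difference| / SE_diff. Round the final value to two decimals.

SEM = 8.900×√(1 − 0.651) ≈ 5.258
Standard error of the difference = 5.258·√2 ≈ 7.436
z = 3 / 7.436 ≈ 0.403

0.40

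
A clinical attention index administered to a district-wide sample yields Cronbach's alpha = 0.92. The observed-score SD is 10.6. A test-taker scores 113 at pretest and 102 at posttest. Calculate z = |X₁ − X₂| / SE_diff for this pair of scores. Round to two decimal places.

The standard error of measurement is 10.600·√(1 − 0.920) ≈ 10.600·0.283 ≈ 2.998.
Standard error of the difference = 2.998·√2 ≈ 4.240
z = |113 − 102| / 4.240 = 11 / 4.240 ≈ 2.594

2.59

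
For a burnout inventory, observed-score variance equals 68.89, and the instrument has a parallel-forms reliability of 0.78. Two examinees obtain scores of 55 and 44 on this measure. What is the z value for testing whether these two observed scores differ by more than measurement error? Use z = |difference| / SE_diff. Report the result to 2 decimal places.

σ = 68.89^(1/2) = 8.3000
SEM = 8.3000·√(1 − 0.7800) ≈ 3.8930
SE_diff = √2 · SEM ≈ 5.5056
z = |55 − 44| / 5.5056 = 11 / 5.5056 ≈ 1.9980

2.00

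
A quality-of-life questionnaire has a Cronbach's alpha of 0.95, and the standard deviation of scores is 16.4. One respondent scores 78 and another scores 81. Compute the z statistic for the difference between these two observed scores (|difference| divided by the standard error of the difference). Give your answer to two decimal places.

SEM = 16.400 * √(1 − 0.950) = 16.400 * √0.050 ≈ 16.400 * 0.224 ≈ 3.667
Standard error of the difference = 3.667·√2 ≈ 5.186
z = 3 / 5.186 ≈ 0.578

0.58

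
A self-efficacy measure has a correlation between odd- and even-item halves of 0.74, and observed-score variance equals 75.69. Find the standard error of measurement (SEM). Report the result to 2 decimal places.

3.36

σ = 75.69^(1/2) = 8.70000
Spearman-Brown: r = 2(0.74) / (1 + 0.74) = 1.48000 / 1.74000 ≃ 0.85057
SEM = 8.70000 × √(1 − 0.85057) = 8.70000 × √0.14943 ≃ 8.70000 × 0.38656 ≃ 3.36303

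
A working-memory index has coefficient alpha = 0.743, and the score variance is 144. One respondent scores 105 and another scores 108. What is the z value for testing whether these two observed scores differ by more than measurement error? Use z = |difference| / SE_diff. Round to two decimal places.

0.35

SD = √144 ≈ 12.00000
SEM = 12.00000×√(1 − 0.74300) ≈ 6.08342
Standard error of the difference = 6.08342·√2 ≈ 8.60326
z = |105 − 108| / 8.60326 = 3 / 8.60326 ≈ 0.34871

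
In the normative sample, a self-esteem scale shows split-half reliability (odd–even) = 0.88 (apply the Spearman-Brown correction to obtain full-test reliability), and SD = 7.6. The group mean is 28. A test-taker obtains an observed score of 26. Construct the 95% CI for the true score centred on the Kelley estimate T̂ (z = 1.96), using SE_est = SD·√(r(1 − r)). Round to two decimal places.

Spearman-Brown: r = 2(0.88) / (1 + 0.88) = 1.7600 / 1.8800 ≈ 0.9362
Estimated true score = 0.9362·26 + (1 − 0.9362)·28 ≈ 26.1277
SE_est = SD · √(r(1 − r)) = 7.6000 · √0.0598 ≈ 7.6000 · 0.2444 ≈ 1.8578
CI = 26.1277 ± 1.96 · 1.8578 → [22.4863, 29.7690]

[22.49, 29.77]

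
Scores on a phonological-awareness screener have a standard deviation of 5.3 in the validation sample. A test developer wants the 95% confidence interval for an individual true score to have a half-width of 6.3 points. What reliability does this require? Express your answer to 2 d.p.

0.63

Required SEM = 6.3 / 1.96 ≃ 3.21429
Required reliability = 1 − (SEM/SD)² = 1 − 0.36780 ≃ 0.63220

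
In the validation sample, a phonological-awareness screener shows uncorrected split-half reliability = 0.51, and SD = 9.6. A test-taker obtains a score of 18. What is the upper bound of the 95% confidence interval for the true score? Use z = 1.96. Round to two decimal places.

r_full = 2·0.51 / (1 + 0.51) ≃ 0.6755
The standard error of measurement is 9.6000·√(1 − 0.6755) ≃ 9.6000·0.5697 ≃ 5.4687.
Margin = 1.96 · 5.4687 ≃ 10.7186
Upper limit = 18 + 10.7186 ≃ 28.7186

28.72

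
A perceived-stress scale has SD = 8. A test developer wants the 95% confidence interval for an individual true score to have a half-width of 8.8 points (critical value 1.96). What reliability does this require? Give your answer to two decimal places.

SEM needed = half-width / z = 8.8/1.96 ≈ 4.490
r = 1 − (SEM / SD)² = 1 − (4.490 / 8)² ≈ 1 − 0.315 ≈ 0.685

0.69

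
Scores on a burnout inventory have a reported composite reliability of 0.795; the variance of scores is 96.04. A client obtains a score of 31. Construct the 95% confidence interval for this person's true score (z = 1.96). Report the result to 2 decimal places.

SD = √96.04 = 9.800
SEM = 9.800 · √(1 − 0.795) = 9.800 · √0.205 ≈ 9.800 · 0.453 ≈ 4.437
Margin = 1.96 · 4.437 ≈ 8.697
CI = 31 ± 8.697 → [22.303, 39.697]

[22.30, 39.70]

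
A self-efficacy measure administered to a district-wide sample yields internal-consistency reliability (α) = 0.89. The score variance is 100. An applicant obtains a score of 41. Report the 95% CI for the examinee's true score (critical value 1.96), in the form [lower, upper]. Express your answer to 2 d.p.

[34.50, 47.50]

σ = 100^(1/2) = 10.000
The standard error of measurement is 10.000*√(1 − 0.890) ≈ 10.000*0.332 ≈ 3.317.
Half-width = 1.96*3.317 ≈ 6.501
95% CI: 41 ± 6.501 = [34.499, 47.501]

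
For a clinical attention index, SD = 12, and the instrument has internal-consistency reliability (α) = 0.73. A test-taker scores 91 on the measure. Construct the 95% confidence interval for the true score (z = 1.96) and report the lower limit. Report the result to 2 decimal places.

SEM = 12.00000 · √(1 − 0.73000) = 12.00000 · √0.27000 ≃ 12.00000 · 0.51962 ≃ 6.23538
Half-width = 1.96·6.23538 ≃ 12.22135
Lower bound: 91 − 12.22135 = 78.77865

78.78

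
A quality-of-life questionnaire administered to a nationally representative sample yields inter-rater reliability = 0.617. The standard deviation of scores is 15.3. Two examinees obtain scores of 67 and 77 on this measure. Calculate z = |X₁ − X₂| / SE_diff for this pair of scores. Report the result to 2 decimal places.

The standard error of measurement is 15.30000·√(1 − 0.61700) ≃ 15.30000·0.61887 ≃ 9.46871.
Standard error of the difference = 9.46871·√2 ≃ 13.39078
z = 10 / 13.39078 ≃ 0.74678

0.75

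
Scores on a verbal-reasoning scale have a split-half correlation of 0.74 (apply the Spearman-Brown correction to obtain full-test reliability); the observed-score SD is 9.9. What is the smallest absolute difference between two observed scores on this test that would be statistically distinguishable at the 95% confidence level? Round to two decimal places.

Full-length reliability (Spearman-Brown) = 2(0.74)/(1+0.74) ≃ 0.8506
SEM = 9.9000*√(1 − 0.8506) ≃ 3.8269
SE_diff = √2 * SEM ≃ 5.4121
Smallest detectable difference = 1.96*5.4121 ≃ 10.6076

10.61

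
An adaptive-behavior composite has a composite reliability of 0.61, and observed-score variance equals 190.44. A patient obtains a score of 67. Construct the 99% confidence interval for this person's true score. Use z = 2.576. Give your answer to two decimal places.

SD = √190.44 ≃ 13.800
SEM = 13.800 · √(1 − 0.610) = 13.800 · √0.390 ≃ 13.800 · 0.624 ≃ 8.618
2.576 · SEM ≃ 22.200
CI = 67 ± 22.200 → [44.800, 89.200]

[44.80, 89.20]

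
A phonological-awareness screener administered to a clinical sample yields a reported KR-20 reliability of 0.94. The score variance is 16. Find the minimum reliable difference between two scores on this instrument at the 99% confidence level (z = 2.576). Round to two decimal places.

3.57

SD = √16 = 4.0000
SEM = 4.0000 × √(1 − 0.9400) = 4.0000 × √0.0600 ≈ 4.0000 × 0.2449 ≈ 0.9798
SE_diff = √2 × SEM ≈ 1.3856
Smallest detectable difference = 2.576×1.3856 ≈ 3.5694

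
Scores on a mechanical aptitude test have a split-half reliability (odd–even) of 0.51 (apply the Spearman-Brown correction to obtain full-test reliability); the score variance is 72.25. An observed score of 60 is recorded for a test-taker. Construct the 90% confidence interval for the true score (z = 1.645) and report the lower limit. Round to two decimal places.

52.03

SD = √72.25 = 8.50000
Spearman-Brown: r = 2(0.51) / (1 + 0.51) = 1.02000 / 1.51000 ≈ 0.67550
SEM = 8.50000 · √(1 − 0.67550) = 8.50000 · √0.32450 ≈ 8.50000 · 0.56965 ≈ 4.84204
Margin = 1.645 · 4.84204 ≈ 7.96516
Lower bound: 60 − 7.96516 = 52.03484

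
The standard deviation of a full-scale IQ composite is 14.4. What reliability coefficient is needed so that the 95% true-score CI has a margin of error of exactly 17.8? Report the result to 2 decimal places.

Required SEM = 17.8 / 1.96 ≃ 9.0816
Required reliability = 1 − (SEM/SD)² = 1 − 0.3977 ≃ 0.6023

0.60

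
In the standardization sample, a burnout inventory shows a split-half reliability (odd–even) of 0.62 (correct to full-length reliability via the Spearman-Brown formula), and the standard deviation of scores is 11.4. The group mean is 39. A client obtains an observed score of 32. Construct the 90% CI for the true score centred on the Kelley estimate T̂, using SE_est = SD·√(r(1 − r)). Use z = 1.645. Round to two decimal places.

[25.70, 41.59]

Full-length reliability (Spearman-Brown) = 2(0.62)/(1+0.62) ≈ 0.765
T̂ = r·X + (1 − r)·M = 0.765*32 + 0.235*39 ≈ 24.494 + 9.148 ≈ 33.642
SE_est = 11.400*√(0.765*0.235) ≈ 4.831
CI = 33.642 ± 1.645 * 4.831 → [25.696, 41.588]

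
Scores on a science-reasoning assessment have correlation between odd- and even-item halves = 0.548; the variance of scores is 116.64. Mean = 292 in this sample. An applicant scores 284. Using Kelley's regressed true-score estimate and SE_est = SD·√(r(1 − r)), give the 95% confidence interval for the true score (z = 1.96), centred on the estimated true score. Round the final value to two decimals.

σ = 116.64^(1/2) = 10.800
Full-length reliability (Spearman-Brown) = 2(0.548)/(1+0.548) ≈ 0.708
Estimated true score = 0.708×284 + (1 − 0.708)×292 ≈ 286.336
SE_est = SD × √(r(1 − r)) = 10.800 × √0.207 ≈ 10.800 × 0.455 ≈ 4.911
CI = 286.336 ± 1.96 × 4.911 → [276.711, 295.961]

[276.71, 295.96]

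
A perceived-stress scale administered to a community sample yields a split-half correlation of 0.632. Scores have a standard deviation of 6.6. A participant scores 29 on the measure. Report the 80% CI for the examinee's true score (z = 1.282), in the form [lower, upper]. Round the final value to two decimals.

[24.98, 33.02]

r_full = 2·0.632 / (1 + 0.632) ≈ 0.7745
SEM = 6.6000·√(1 − 0.7745) ≈ 3.1341
1.282 · SEM ≈ 4.0179
CI = 29 ± 4.0179 → [24.9821, 33.0179]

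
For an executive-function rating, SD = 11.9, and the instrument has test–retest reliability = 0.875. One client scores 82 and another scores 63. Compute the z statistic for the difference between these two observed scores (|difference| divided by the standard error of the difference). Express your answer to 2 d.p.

3.19

SEM = 11.900×√(1 − 0.875) ≈ 4.207
SE_diff = √2 × SEM ≈ 5.950
z = 19 / 5.950 ≈ 3.193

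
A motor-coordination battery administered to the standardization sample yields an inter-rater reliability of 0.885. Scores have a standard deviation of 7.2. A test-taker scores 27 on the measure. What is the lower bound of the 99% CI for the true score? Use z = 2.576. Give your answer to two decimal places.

SEM = 7.200 · √(1 − 0.885) = 7.200 · √0.115 ≈ 7.200 · 0.339 ≈ 2.442
2.576 · SEM ≈ 6.290
Lower bound: 27 − 6.290 = 20.710

20.71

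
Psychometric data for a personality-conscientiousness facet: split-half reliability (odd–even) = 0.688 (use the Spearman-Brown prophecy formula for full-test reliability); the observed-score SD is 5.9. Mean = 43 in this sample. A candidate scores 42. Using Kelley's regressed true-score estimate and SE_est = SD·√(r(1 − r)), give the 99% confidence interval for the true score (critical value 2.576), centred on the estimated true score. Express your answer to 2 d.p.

Spearman-Brown: r = 2(0.688) / (1 + 0.688) = 1.376 / 1.688 ≈ 0.815
T̂ = r·X + (1 − r)·M = 0.815×42 + 0.185×43 ≈ 34.237 + 7.948 ≈ 42.185
SE_est = 5.900·√[r(1 − r)] ≈ 2.290
CI = 42.185 ± 2.576 × 2.290 → [36.285, 48.084]

[36.29, 48.08]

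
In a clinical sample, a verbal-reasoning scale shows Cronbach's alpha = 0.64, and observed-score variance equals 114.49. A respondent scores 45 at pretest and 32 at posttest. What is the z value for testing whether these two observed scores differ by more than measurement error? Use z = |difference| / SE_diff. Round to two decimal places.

SD = √114.49 = 10.70000
SEM = 10.70000 · √(1 − 0.64000) = 10.70000 · √0.36000 ≈ 10.70000 · 0.60000 ≈ 6.42000
SE_diff = SEM · √2 ≈ 6.42000 · 1.41421 ≈ 9.07925
z = 13 / 9.07925 ≈ 1.43184

1.43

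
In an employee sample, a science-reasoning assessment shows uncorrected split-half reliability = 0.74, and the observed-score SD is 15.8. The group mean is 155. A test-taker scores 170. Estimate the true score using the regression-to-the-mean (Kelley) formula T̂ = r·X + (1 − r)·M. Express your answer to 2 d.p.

Full-length reliability (Spearman-Brown) = 2(0.74)/(1+0.74) ≈ 0.85057
T̂ = 0.85057(170) + 0.14943(155) ≈ 167.75862

167.76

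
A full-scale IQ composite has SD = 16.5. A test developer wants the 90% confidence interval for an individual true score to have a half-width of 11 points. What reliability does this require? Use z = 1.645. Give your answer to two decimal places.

0.84

Required SEM = 11 / 1.645 ≈ 6.687
r = 1 − (6.687/16.5)² ≈ 1 − 0.164 ≈ 0.836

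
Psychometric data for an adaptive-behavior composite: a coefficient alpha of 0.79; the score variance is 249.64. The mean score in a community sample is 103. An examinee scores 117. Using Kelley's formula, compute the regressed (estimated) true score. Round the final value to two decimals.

T̂ = 0.790(117) + 0.210(103) ≃ 114.060

114.06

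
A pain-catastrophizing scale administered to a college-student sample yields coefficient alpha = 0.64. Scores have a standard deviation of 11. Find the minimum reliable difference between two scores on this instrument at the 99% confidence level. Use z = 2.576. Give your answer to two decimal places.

The standard error of measurement is 11.000*√(1 − 0.640) ≈ 11.000*0.600 ≈ 6.600.
SE_diff = SEM * √2 ≈ 6.600 * 1.414 ≈ 9.334
Minimum reliable difference = 2.576 * SE_diff ≈ 2.576 * 9.334 ≈ 24.044

24.04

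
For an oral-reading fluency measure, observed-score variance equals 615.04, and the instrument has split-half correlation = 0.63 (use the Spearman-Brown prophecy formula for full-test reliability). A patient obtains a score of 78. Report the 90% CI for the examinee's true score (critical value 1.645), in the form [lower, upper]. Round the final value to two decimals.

[58.56, 97.44]

SD = √615.04 = 24.800
Full-length reliability (Spearman-Brown) = 2(0.63)/(1+0.63) ≈ 0.773
SEM = 24.800×√(1 − 0.773) ≈ 11.816
Margin = 1.645 × 11.816 ≈ 19.437
90% CI: 78 ± 19.437 = [58.563, 97.437]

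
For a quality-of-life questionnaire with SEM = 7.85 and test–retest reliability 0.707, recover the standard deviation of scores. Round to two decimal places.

SD = SEM / √(1 − r) = 7.85 / √0.2930 ≈ 7.85 / 0.5413 ≈ 14.5023

14.50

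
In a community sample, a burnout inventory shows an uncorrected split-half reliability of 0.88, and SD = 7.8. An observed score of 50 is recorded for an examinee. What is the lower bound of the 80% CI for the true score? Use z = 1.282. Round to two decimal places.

Spearman-Brown: r = 2(0.88) / (1 + 0.88) = 1.760 / 1.880 ≈ 0.936
SEM = 7.800 * √(1 − 0.936) = 7.800 * √0.064 ≈ 7.800 * 0.253 ≈ 1.971
Margin = 1.282 * 1.971 ≈ 2.526
Lower limit = 50 − 2.526 ≈ 47.474

47.47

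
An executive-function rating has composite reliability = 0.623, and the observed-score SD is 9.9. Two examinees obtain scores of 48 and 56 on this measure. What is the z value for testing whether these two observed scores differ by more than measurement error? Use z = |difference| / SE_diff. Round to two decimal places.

0.93

SEM = 9.900 · √(1 − 0.623) = 9.900 · √0.377 ≃ 9.900 · 0.614 ≃ 6.079
SE_diff = SEM · √2 ≃ 6.079 · 1.414 ≃ 8.596
z = 8 / 8.596 ≃ 0.931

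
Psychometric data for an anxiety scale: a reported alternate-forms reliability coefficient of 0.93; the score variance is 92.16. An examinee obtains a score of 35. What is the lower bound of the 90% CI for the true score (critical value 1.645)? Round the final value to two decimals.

30.82

SD = √92.16 ≈ 9.6000
SEM = 9.6000 * √(1 − 0.9300) = 9.6000 * √0.0700 ≈ 9.6000 * 0.2646 ≈ 2.5399
1.645 * SEM ≈ 4.1782
Lower limit = 35 − 4.1782 ≈ 30.8218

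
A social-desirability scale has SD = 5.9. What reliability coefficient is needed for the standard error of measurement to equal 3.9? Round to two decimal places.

0.56

r = 1 − (SEM / SD)² = 1 − (3.900 / 5.9)² ≈ 1 − 0.437 ≈ 0.563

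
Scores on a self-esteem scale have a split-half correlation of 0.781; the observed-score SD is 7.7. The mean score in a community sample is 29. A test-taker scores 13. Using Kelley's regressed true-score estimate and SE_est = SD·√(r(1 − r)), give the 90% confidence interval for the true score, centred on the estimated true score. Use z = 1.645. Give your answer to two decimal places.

[10.81, 19.13]

Full-length reliability (Spearman-Brown) = 2(0.781)/(1+0.781) ≃ 0.877
Estimated true score = 0.877×13 + (1 − 0.877)×29 ≃ 14.967
SE_est = 7.700·√[r(1 − r)] ≃ 2.529
CI = 14.967 ± 1.645 × 2.529 → [10.808, 19.127]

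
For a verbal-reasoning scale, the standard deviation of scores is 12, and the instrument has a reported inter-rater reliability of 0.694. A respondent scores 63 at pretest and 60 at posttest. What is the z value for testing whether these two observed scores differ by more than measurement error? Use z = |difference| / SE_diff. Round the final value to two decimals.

The standard error of measurement is 12.0000*√(1 − 0.6940) ≈ 12.0000*0.5532 ≈ 6.6381.
Standard error of the difference = 6.6381·√2 ≈ 9.3877
z = |63 − 60| / 9.3877 = 3 / 9.3877 ≈ 0.3196

0.32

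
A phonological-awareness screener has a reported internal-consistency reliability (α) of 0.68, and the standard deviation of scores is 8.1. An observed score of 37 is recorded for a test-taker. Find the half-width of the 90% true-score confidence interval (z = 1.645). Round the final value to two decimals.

7.54

SEM = 8.100 * √(1 − 0.680) = 8.100 * √0.320 ≃ 8.100 * 0.566 ≃ 4.582
Half-width = 1.645*4.582 ≃ 7.537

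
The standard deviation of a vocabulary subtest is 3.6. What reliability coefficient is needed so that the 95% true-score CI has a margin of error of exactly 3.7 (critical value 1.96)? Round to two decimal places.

0.73

Required SEM = 3.7 / 1.96 ≈ 1.88776
Required reliability = 1 − (SEM/SD)² = 1 − 0.27497 ≈ 0.72503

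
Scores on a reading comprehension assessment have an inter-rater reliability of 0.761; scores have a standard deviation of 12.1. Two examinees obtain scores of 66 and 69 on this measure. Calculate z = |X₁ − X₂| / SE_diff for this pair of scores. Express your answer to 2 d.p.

SEM = 12.1000*√(1 − 0.7610) ≈ 5.9154
Standard error of the difference = 5.9154·√2 ≈ 8.3656
z = |66 − 69| / 8.3656 = 3 / 8.3656 ≈ 0.3586

0.36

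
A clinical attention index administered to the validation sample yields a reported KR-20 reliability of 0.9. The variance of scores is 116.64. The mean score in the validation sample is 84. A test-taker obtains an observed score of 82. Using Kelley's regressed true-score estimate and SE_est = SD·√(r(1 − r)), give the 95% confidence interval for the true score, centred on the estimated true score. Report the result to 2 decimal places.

SD = √116.64 = 10.8000
T̂ = r·X + (1 − r)·M = 0.9000·82 + 0.1000·84 = 73.8000 + 8.4000 ≃ 82.2000
SE_est = 10.8000·√(0.9000·0.1000) ≃ 3.2400
95% CI: 82.2000 ± 6.3504 ≃ (75.8496, 88.5504)

[75.85, 88.55]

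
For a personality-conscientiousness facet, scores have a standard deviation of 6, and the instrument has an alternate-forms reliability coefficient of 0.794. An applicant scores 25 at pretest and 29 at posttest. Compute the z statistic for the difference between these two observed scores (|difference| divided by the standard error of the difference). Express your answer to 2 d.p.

1.04

SEM = 6.0000·√(1 − 0.7940) ≈ 2.7232
SE_diff = SEM · √2 ≈ 2.7232 · 1.4142 ≈ 3.8512
z = 4 / 3.8512 ≈ 1.0386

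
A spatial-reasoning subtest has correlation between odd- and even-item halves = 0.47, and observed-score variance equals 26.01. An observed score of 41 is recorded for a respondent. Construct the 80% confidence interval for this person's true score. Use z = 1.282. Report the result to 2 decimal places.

σ = 26.01^(1/2) = 5.100
r_full = 2·0.47 / (1 + 0.47) ≃ 0.639
SEM = 5.100·√(1 − 0.639) ≃ 3.062
Margin = 1.282 · 3.062 ≃ 3.926
Interval: (37.074, 44.926)

[37.07, 44.93]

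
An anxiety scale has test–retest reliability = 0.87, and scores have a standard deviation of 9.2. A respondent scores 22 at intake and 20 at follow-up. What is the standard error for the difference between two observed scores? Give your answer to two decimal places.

4.69

SEM = 9.2000*√(1 − 0.8700) ≈ 3.3171
SE_diff = √2 * SEM ≈ 4.6911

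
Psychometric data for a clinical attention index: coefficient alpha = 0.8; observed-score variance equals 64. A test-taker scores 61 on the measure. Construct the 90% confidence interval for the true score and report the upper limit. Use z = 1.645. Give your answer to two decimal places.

66.89

SD = √64 ≈ 8.000
SEM = 8.000 · √(1 − 0.800) = 8.000 · √0.200 ≈ 8.000 · 0.447 ≈ 3.578
Half-width = 1.645·3.578 ≈ 5.885
Upper bound: 61 + 5.885 = 66.885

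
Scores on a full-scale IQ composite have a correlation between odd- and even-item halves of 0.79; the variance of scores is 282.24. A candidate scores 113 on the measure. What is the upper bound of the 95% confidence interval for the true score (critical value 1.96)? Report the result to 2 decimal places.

124.28

SD = √282.24 ≈ 16.8000
Spearman-Brown: r = 2(0.79) / (1 + 0.79) = 1.5800 / 1.7900 ≈ 0.8827
SEM = 16.8000 · √(1 − 0.8827) = 16.8000 · √0.1173 ≈ 16.8000 · 0.3425 ≈ 5.7543
1.96 · SEM ≈ 11.2784
Upper limit = 113 + 11.2784 ≈ 124.2784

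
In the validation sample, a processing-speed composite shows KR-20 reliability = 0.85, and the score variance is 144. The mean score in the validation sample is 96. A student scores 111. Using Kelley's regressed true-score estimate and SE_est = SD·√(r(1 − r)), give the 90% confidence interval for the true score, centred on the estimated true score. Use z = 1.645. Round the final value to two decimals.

[101.70, 115.80]

SD = √144 ≈ 12.000
T̂ = 0.850(111) + 0.150(96) ≈ 108.750
SE_est = SD · √(r(1 − r)) = 12.000 · √0.128 ≈ 12.000 · 0.357 ≈ 4.285
90% CI: 108.750 ± 7.049 ≈ (101.701, 115.799)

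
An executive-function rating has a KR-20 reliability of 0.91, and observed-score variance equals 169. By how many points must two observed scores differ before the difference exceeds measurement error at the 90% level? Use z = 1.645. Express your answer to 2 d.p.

9.07

σ = 169^(1/2) = 13.000
The standard error of measurement is 13.000×√(1 − 0.910) ≈ 13.000×0.300 ≈ 3.900.
SE_diff = SEM × √2 ≈ 3.900 × 1.414 ≈ 5.515
Minimum reliable difference = 1.645 × SE_diff ≈ 1.645 × 5.515 ≈ 9.073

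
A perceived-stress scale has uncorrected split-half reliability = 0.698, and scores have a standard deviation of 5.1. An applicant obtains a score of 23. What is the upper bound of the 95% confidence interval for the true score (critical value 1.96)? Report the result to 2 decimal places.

27.22

Spearman-Brown: r = 2(0.698) / (1 + 0.698) = 1.3960 / 1.6980 ≈ 0.8221
The standard error of measurement is 5.1000×√(1 − 0.8221) ≈ 5.1000×0.4217 ≈ 2.1508.
Half-width = 1.96×2.1508 ≈ 4.2156
Upper limit = 23 + 4.2156 ≈ 27.2156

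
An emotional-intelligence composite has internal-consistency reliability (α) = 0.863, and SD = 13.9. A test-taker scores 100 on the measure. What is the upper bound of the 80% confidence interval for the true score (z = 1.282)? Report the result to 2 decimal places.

106.60

SEM = 13.9000 * √(1 − 0.8630) = 13.9000 * √0.1370 ≃ 13.9000 * 0.3701 ≃ 5.1449
Half-width = 1.282*5.1449 ≃ 6.5957
Upper limit = 100 + 6.5957 ≃ 106.5957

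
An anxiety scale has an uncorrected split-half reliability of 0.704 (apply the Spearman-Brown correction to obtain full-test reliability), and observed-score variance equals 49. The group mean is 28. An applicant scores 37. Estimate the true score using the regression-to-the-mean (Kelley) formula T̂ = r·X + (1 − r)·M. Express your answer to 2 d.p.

35.44

r_full = 2·0.704 / (1 + 0.704) ≈ 0.826
T̂ = r·X + (1 − r)·M = 0.826×37 + 0.174×28 ≈ 30.573 + 4.864 ≈ 35.437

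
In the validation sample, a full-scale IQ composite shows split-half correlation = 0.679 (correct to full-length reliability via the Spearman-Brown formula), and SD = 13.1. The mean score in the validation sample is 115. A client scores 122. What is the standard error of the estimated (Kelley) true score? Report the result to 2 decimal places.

5.15

r_full = 2·0.679 / (1 + 0.679) ≈ 0.8088
SE_est = 13.1000·√[r(1 − r)] ≈ 5.1514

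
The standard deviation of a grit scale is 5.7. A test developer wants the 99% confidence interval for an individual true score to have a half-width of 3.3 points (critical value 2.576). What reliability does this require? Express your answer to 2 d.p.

0.95

SEM needed = half-width / z = 3.3/2.576 ≈ 1.281
r = 1 − (1.281/5.7)² ≈ 1 − 0.051 ≈ 0.949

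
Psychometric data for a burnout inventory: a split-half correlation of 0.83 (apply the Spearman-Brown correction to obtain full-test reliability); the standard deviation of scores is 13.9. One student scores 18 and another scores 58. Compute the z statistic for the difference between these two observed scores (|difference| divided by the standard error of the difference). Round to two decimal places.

6.68

Spearman-Brown: r = 2(0.83) / (1 + 0.83) = 1.660 / 1.830 ≃ 0.907
The standard error of measurement is 13.900×√(1 − 0.907) ≃ 13.900×0.305 ≃ 4.237.
SE_diff = √2 × SEM ≃ 5.991
z = 40 / 5.991 ≃ 6.676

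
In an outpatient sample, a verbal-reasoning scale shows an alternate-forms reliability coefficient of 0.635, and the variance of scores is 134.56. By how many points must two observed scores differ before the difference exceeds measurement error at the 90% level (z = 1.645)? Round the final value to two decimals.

σ = 134.56^(1/2) = 11.60000
SEM = 11.60000 × √(1 − 0.63500) = 11.60000 × √0.36500 ≈ 11.60000 × 0.60415 ≈ 7.00817
Standard error of the difference = 7.00817·√2 ≈ 9.91104
Smallest detectable difference = 1.645×9.91104 ≈ 16.30367

16.30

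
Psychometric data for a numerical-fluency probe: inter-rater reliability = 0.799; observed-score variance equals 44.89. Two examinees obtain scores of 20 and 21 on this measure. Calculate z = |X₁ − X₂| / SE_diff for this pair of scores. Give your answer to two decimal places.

σ = 44.89^(1/2) = 6.700
SEM = 6.700*√(1 − 0.799) ≈ 3.004
SE_diff = SEM * √2 ≈ 3.004 * 1.414 ≈ 4.248
z = 1 / 4.248 ≈ 0.235

0.24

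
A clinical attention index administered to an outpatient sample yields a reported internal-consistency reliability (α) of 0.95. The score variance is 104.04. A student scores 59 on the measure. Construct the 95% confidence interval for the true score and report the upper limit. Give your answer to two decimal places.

63.47

SD = √104.04 ≈ 10.200
The standard error of measurement is 10.200×√(1 − 0.950) ≈ 10.200×0.224 ≈ 2.281.
Half-width = 1.96×2.281 ≈ 4.470
Upper limit = 59 + 4.470 ≈ 63.470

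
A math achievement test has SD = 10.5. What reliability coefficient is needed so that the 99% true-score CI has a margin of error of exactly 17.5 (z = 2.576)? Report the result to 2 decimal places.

Required SEM = 17.5 / 2.576 ≈ 6.7935
Required reliability = 1 − (SEM/SD)² = 1 − 0.4186 ≈ 0.5814

0.58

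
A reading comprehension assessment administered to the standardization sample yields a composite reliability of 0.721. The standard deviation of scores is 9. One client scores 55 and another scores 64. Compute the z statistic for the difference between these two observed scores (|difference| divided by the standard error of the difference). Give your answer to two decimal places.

1.34

SEM = 9.00000 · √(1 − 0.72100) = 9.00000 · √0.27900 ≈ 9.00000 · 0.52820 ≈ 4.75384
Standard error of the difference = 4.75384·√2 ≈ 6.72295
z = |55 − 64| / 6.72295 = 9 / 6.72295 ≈ 1.33870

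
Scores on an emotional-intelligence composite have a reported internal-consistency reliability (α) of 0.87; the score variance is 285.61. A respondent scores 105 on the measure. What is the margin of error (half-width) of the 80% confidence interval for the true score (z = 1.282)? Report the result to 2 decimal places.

7.81

SD = √285.61 ≈ 16.9000
SEM = 16.9000×√(1 − 0.8700) ≈ 6.0934
Half-width = 1.282×6.0934 ≈ 7.8117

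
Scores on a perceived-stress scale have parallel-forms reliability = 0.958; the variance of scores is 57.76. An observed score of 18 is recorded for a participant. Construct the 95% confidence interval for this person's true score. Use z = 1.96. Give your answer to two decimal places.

σ = 57.76^(1/2) = 7.6000
The standard error of measurement is 7.6000*√(1 − 0.9580) ≈ 7.6000*0.2049 ≈ 1.5575.
1.96 * SEM ≈ 3.0528
Interval: (14.9472, 21.0528)

[14.95, 21.05]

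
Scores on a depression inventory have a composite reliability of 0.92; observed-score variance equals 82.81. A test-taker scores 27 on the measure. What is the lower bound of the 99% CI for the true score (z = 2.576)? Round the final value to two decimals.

20.37

SD = √82.81 ≈ 9.1000
The standard error of measurement is 9.1000*√(1 − 0.9200) ≈ 9.1000*0.2828 ≈ 2.5739.
Half-width = 2.576*2.5739 ≈ 6.6303
Lower limit = 27 − 6.6303 ≈ 20.3697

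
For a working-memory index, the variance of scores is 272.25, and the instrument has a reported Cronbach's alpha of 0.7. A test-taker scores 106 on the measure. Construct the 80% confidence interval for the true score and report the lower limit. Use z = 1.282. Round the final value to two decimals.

94.41

σ = 272.25^(1/2) = 16.5000
SEM = 16.5000 * √(1 − 0.7000) = 16.5000 * √0.3000 ≈ 16.5000 * 0.5477 ≈ 9.0374
Half-width = 1.282*9.0374 ≈ 11.5860
Lower limit = 106 − 11.5860 ≈ 94.4140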